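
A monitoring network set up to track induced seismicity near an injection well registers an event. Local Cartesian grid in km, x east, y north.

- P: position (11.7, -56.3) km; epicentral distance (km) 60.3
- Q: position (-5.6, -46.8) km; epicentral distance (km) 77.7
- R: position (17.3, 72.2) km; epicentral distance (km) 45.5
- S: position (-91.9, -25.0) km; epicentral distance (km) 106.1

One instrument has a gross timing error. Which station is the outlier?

Solve using three stations at a time. Using Q, R, S (subtract circle equations pairwise → linear system) gives (x, y) ≈ (-1.7, 30.8).
Distances from that point to each station vs reported:
  P: calculated 88.1 vs reported 60.3 → residual 27.8 km
  Q: calculated 77.7 vs reported 77.7 → residual 0.0 km
  R: calculated 45.5 vs reported 45.5 → residual 0.0 km
  S: calculated 106.1 vs reported 106.1 → residual 0.0 km
Q, R, S are mutually consistent (residuals ≈ 0); P is off by 27.8 km.

P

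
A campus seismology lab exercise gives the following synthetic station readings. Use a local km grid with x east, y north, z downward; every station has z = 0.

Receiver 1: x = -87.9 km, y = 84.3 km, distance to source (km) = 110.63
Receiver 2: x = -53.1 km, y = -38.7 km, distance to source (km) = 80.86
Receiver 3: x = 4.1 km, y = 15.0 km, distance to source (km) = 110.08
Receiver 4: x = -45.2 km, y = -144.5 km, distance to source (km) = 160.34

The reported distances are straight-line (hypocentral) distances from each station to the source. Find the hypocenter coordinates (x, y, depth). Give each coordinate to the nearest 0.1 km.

Each station gives a sphere (x−x_i)² + (y−y_i)² + z² = d_i² (stations at z=0).
Subtracting the Receiver 1 sphere from Receiver 2 and Receiver 3: z² cancels, leaving linear equations in x and y:
69.6 x − 246.0 y = -4814.94
184.0 x − 138.6 y = -14469.70
Solving: x ≈ -81.202, y ≈ -3.401 km (keep extra digits for the depth step; rounded: -81.2, -3.4).
Then from the Receiver 1 sphere: z² = 110.63² − (x + 87.9)² − (y − 84.3)² with x = -81.202, y = -3.401, so z ≈ 67.102 ≈ 67.1 km.

(-81.2, -3.4, 67.1)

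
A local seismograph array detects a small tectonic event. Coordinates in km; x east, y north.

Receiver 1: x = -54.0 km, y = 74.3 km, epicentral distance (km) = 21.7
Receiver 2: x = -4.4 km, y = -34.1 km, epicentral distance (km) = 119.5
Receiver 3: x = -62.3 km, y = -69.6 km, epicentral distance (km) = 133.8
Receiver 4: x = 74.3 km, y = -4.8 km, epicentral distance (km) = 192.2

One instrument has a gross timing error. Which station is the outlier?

Solve using three stations at a time. Using Receiver 1, Receiver 2, Receiver 3 (subtract circle equations pairwise → linear system) gives (x, y) ≈ (-73.0, 63.8).
Distances from that point to each station vs reported:
  Receiver 1: calculated 21.7 vs reported 21.7 → residual 0.0 km
  Receiver 2: calculated 119.5 vs reported 119.5 → residual 0.0 km
  Receiver 3: calculated 133.8 vs reported 133.8 → residual 0.0 km
  Receiver 4: calculated 162.4 vs reported 192.2 → residual 29.8 km
Receiver 1, Receiver 2, Receiver 3 are mutually consistent (residuals ≈ 0); Receiver 4 is off by 29.8 km.

Receiver 4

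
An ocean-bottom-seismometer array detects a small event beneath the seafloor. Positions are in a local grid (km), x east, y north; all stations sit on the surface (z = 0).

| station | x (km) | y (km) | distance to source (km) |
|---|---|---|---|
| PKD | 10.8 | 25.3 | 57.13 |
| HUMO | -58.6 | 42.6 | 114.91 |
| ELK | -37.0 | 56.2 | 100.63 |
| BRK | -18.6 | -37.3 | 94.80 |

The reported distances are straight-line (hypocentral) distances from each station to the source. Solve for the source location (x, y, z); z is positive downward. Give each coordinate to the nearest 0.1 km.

x ≈ 43.6 km, y ≈ 17.4 km, depth ≈ 46.1 km

Each station gives a sphere (x−x_i)² + (y−y_i)² + z² = d_i² (stations at z=0).
Subtracting the PKD sphere from HUMO and ELK: z² cancels, leaving linear equations in x and y:
-138.8 x + 34.6 y = -5448.48
-95.6 x + 61.8 y = -3091.85
Solving: x ≈ 43.593, y ≈ 17.405 km (keep extra digits for the depth step; rounded: 43.6, 17.4).
Then from the PKD sphere: z² = 57.13² − (x − 10.8)² − (y − 25.3)² with x = 43.593, y = 17.405, so z ≈ 46.110 ≈ 46.1 km.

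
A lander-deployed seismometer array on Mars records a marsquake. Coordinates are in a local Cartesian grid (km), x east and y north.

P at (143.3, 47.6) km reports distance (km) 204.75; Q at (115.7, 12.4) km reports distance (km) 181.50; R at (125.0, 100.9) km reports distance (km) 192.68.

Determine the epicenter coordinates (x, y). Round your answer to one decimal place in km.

Circle about each station: (x − 143.3)² + (y − 47.6)² = 204.75²; (x − 115.7)² + (y − 12.4)² = 181.50²; (x − 125.0)² + (y − 100.9)² = 192.68².
Subtracting the P equation from the Q and R equations removes the quadratic terms:
-55.2 x − 70.4 y = -280.09
-36.6 x + 106.6 y = 7802.14
Solving the 2×2 system: x ≈ -61.4, y ≈ 52.1 km.

-61.4 km east, 52.1 km north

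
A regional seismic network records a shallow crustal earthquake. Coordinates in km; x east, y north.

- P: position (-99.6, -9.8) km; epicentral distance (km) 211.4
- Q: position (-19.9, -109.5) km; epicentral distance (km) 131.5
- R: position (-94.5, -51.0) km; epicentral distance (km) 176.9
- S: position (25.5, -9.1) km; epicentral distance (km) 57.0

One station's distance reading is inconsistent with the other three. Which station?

P

Solve using three stations at a time. Using Q, R, S (subtract circle equations pairwise → linear system) gives (x, y) ≈ (80.4, -24.5).
Distances from that point to each station vs reported:
  P: calculated 180.6 vs reported 211.4 → residual 30.8 km
  Q: calculated 131.5 vs reported 131.5 → residual 0.0 km
  R: calculated 176.9 vs reported 176.9 → residual 0.0 km
  S: calculated 57.0 vs reported 57.0 → residual 0.0 km
Q, R, S are mutually consistent (residuals ≈ 0); P is off by 30.8 km.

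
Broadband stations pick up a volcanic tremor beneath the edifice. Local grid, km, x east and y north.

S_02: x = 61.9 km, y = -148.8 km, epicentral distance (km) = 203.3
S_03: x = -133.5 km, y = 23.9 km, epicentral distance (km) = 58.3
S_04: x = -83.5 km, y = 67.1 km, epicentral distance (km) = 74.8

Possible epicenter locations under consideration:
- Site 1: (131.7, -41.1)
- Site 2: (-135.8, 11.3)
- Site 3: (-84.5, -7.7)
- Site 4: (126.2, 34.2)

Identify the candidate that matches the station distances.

For each candidate, compare |candidate − station| to the reported distance:
Site 1: residuals S_02 75.0, S_03 214.7, S_04 166.1 → max 214.7 km
Site 2: residuals S_02 51.1, S_03 45.5, S_04 1.7 → max 51.1 km
Site 3: residuals S_02 0.0, S_03 0.0, S_04 0.0 → max 0.0 km
Site 4: residuals S_02 9.3, S_03 201.6, S_04 137.5 → max 201.6 km
Only Site 3 has all residuals ≈ 0.

Site 3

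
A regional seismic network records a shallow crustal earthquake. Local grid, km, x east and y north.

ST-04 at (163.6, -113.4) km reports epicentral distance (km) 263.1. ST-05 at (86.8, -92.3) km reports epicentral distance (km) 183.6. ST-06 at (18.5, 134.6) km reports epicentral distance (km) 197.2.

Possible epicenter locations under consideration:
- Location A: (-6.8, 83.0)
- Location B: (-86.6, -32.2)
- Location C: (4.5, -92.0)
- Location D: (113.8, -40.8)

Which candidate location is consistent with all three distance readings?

For each candidate, compare |candidate − station| to the reported distance:
Location A: residuals ST-04 3.1, ST-05 15.1, ST-06 139.7 → max 139.7 km
Location B: residuals ST-04 0.1, ST-05 0.1, ST-06 0.0 → max 0.1 km
Location C: residuals ST-04 102.6, ST-05 101.3, ST-06 29.8 → max 102.6 km
Location D: residuals ST-04 175.1, ST-05 125.5, ST-06 2.4 → max 175.1 km
Only Location B has all residuals ≈ 0.

Location B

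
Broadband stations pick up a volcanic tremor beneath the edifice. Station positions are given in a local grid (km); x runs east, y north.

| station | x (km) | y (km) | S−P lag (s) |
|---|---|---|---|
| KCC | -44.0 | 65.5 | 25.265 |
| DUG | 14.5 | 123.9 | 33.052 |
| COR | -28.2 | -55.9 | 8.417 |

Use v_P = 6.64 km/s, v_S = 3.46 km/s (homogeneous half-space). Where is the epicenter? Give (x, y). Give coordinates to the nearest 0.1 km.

(-9.3, -113.7)

Distance from S−P lag: d = Δt · v_P v_S / (v_P − v_S) = Δt · (6.64·3.46)/(6.64−3.46) ≈ 7.2247·Δt.
So d_KCC = 182.53, d_DUG = 238.79, d_COR = 60.81 km.
Circle about each station: (x + 44.0)² + (y − 65.5)² = 182.53²; (x − 14.5)² + (y − 123.9)² = 238.79²; (x + 28.2)² + (y + 55.9)² = 60.81².
Subtracting the KCC equation from the DUG and COR equations removes the quadratic terms:
117.0 x + 116.8 y = -14368.25
31.6 x − 242.8 y = 27313.14
Solving the 2×2 system: x ≈ -9.3, y ≈ -113.7 km.
Check against KCC (with the unrounded x, y): √((x + 44.0)²+(y − 65.5)²) = 182.53 ≈ 182.53 km. ✓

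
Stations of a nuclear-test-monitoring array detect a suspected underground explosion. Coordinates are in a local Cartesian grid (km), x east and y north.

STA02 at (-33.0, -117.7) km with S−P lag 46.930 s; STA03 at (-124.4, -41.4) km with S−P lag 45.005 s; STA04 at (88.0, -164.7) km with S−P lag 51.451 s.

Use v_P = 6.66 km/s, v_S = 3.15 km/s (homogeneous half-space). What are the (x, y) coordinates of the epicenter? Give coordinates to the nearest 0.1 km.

Distance from S−P lag: d = Δt · v_P v_S / (v_P − v_S) = Δt · (6.66·3.15)/(6.66−3.15) ≈ 5.9769·Δt.
So d_STA02 = 280.50, d_STA03 = 268.99, d_STA04 = 307.52 km.
Circle about each station: (x + 33.0)² + (y + 117.7)² = 280.50²; (x + 124.4)² + (y + 41.4)² = 268.99²; (x − 88.0)² + (y + 164.7)² = 307.52².
Subtracting pairs of circle equations eliminates x²+y² and gives linear equations (the radical axes):
-182.8 x + 152.6 y = 8571.66
242.0 x − 94.0 y = 4039.50
Solving the 2×2 system: x ≈ 72.0, y ≈ 142.4 km.

72.0 km east, 142.4 km north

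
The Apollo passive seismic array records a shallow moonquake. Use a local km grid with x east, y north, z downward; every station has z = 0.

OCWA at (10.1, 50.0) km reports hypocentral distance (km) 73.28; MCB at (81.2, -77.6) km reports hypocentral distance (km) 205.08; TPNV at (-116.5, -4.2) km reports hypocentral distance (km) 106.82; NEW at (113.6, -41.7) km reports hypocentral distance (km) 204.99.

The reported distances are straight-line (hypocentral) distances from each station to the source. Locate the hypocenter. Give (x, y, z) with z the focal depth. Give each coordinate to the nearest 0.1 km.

Each station gives a sphere (x−x_i)² + (y−y_i)² + z² = d_i² (stations at z=0).
Subtracting the OCWA sphere from MCB and TPNV: z² cancels, leaving linear equations in x and y:
142.2 x − 255.2 y = -26674.66
-253.2 x − 108.4 y = 4947.33
Solving: x ≈ -51.906, y ≈ 75.602 km (keep extra digits for the depth step; rounded: -51.9, 75.6).
Then from the OCWA sphere: z² = 73.28² − (x − 10.1)² − (y − 50.0)² with x = -51.906, y = 75.602, so z ≈ 29.492 ≈ 29.5 km.
Check against NEW (with the unrounded solution): distance 204.99 ≈ 204.99 km. ✓

(-51.9, 75.6, 29.5)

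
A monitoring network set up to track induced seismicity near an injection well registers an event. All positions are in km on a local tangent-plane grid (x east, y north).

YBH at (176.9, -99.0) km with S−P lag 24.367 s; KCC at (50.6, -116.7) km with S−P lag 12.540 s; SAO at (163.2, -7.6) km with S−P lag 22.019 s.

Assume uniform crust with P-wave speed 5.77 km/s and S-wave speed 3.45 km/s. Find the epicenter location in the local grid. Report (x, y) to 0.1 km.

Distance from S−P lag: d = Δt · v_P v_S / (v_P − v_S) = Δt · (5.77·3.45)/(5.77−3.45) ≈ 8.5804·Δt.
So d_YBH = 209.08, d_KCC = 107.60, d_SAO = 188.93 km.
Circle about each station: (x − 176.9)² + (y + 99.0)² = 209.08²; (x − 50.6)² + (y + 116.7)² = 107.60²; (x − 163.2)² + (y + 7.6)² = 188.93².
Subtracting the YBH equation from the KCC and SAO equations removes the quadratic terms:
-252.6 x − 35.4 y = 7221.33
-27.4 x + 182.8 y = -6382.71
Solving the 2×2 system: x ≈ -23.2, y ≈ -38.4 km.

(-23.2, -38.4)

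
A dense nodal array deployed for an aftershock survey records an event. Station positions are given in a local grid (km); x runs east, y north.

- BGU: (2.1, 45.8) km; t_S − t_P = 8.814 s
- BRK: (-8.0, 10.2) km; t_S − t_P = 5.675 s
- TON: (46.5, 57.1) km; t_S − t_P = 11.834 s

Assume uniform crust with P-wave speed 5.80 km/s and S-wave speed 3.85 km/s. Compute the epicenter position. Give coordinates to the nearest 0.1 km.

-43.4 km east, -44.3 km north

Distance from S−P lag: d = Δt · v_P v_S / (v_P − v_S) = Δt · (5.80·3.85)/(5.80−3.85) ≈ 11.4513·Δt.
So d_BGU = 100.93, d_BRK = 64.99, d_TON = 135.51 km.
Circle about each station: (x − 2.1)² + (y − 45.8)² = 100.93²; (x + 8.0)² + (y − 10.2)² = 64.99²; (x − 46.5)² + (y − 57.1)² = 135.51².
Subtracting pairs of circle equations eliminates x²+y² and gives linear equations (the radical axes):
-20.2 x − 71.2 y = 4029.15
88.8 x + 22.6 y = -4855.49
Solving the 2×2 system: x ≈ -43.4, y ≈ -44.3 km.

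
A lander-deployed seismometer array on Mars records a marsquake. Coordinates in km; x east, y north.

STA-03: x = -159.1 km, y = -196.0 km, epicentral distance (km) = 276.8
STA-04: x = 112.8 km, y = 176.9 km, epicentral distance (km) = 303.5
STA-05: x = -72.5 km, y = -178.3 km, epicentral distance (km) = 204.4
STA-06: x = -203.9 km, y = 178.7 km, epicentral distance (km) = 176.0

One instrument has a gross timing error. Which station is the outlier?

Solve using three stations at a time. Using STA-04, STA-05, STA-06 (subtract circle equations pairwise → linear system) gives (x, y) ≈ (-143.0, 13.6).
Distances from that point to each station vs reported:
  STA-03: calculated 210.2 vs reported 276.8 → residual 66.6 km
  STA-04: calculated 303.5 vs reported 303.5 → residual 0.0 km
  STA-05: calculated 204.4 vs reported 204.4 → residual 0.0 km
  STA-06: calculated 176.0 vs reported 176.0 → residual 0.0 km
STA-04, STA-05, STA-06 are mutually consistent (residuals ≈ 0); STA-03 is off by 66.6 km.

STA-03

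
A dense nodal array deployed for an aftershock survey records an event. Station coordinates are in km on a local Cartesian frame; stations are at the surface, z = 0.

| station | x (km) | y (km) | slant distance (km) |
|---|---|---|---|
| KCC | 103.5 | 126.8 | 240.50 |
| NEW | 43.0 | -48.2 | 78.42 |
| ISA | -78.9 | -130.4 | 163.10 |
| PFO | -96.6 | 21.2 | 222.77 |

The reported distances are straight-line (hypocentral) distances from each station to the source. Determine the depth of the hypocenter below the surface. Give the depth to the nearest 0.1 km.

Each station gives a sphere (x−x_i)² + (y−y_i)² + z² = d_i² (stations at z=0).
Subtracting the KCC sphere from NEW and ISA: z² cancels, leaving linear equations in x and y:
-121.0 x − 350.0 y = 29072.30
-364.8 x − 514.4 y = 27677.52
Solving: x ≈ 80.499, y ≈ -110.893 km (keep extra digits for the depth step; rounded: 80.5, -110.9).
Then from the KCC sphere: z² = 240.50² − (x − 103.5)² − (y − 126.8)² with x = 80.499, y = -110.893, so z ≈ 28.517 ≈ 28.5 km.

depth ≈ 28.5 km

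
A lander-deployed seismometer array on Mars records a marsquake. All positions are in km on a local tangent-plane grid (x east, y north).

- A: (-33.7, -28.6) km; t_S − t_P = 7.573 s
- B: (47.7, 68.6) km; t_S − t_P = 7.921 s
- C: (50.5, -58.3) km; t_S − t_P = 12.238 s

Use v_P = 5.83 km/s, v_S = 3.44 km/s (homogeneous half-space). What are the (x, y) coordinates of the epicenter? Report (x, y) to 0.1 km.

Distance from S−P lag: d = Δt · v_P v_S / (v_P − v_S) = Δt · (5.83·3.44)/(5.83−3.44) ≈ 8.3913·Δt.
So d_A = 63.55, d_B = 66.47, d_C = 102.69 km.
Circle about each station: (x + 33.7)² + (y + 28.6)² = 63.55²; (x − 47.7)² + (y − 68.6)² = 66.47²; (x − 50.5)² + (y + 58.3)² = 102.69².
Subtracting the A equation from the B and C equations removes the quadratic terms:
162.8 x + 194.4 y = 4647.94
168.4 x − 59.4 y = -2511.14
Solving the 2×2 system: x ≈ -5.0, y ≈ 28.1 km.

(-5.0, 28.1)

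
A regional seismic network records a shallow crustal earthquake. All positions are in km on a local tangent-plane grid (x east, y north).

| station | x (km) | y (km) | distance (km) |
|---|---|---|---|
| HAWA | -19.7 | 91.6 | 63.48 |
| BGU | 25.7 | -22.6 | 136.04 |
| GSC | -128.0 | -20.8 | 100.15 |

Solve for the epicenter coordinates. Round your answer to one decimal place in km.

Circle about each station: (x + 19.7)² + (y − 91.6)² = 63.48²; (x − 25.7)² + (y + 22.6)² = 136.04²; (x + 128.0)² + (y + 20.8)² = 100.15².
Subtracting the HAWA equation from the BGU and GSC equations removes the quadratic terms:
90.8 x − 228.4 y = -22084.57
-216.6 x − 224.8 y = 2037.68
Solving the 2×2 system: x ≈ -77.7, y ≈ 65.8 km.

x ≈ -77.7 km, y ≈ 65.8 km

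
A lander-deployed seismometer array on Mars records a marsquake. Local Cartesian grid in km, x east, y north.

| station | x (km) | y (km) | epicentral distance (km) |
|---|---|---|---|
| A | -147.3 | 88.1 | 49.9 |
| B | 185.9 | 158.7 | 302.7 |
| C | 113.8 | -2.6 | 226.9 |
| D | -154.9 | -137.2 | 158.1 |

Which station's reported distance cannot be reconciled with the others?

Solve using three stations at a time. Using A, B, C (subtract circle equations pairwise → linear system) gives (x, y) ≈ (-102.4, 66.4).
Distances from that point to each station vs reported:
  A: calculated 49.9 vs reported 49.9 → residual 0.0 km
  B: calculated 302.7 vs reported 302.7 → residual 0.0 km
  C: calculated 226.9 vs reported 226.9 → residual 0.0 km
  D: calculated 210.2 vs reported 158.1 → residual 52.1 km
A, B, C are mutually consistent (residuals ≈ 0); D is off by 52.1 km.

D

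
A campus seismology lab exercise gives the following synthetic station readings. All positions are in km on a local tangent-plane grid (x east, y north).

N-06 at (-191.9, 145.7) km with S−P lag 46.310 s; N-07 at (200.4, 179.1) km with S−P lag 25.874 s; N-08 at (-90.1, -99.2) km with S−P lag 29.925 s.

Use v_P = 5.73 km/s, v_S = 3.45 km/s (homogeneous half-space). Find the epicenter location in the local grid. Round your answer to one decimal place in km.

Distance from S−P lag: d = Δt · v_P v_S / (v_P − v_S) = Δt · (5.73·3.45)/(5.73−3.45) ≈ 8.6704·Δt.
So d_N-06 = 401.53, d_N-07 = 224.34, d_N-08 = 259.46 km.
Circle about each station: (x + 191.9)² + (y − 145.7)² = 401.53²; (x − 200.4)² + (y − 179.1)² = 224.34²; (x + 90.1)² + (y + 99.2)² = 259.46².
Subtracting the N-06 equation from the N-07 and N-08 equations removes the quadratic terms:
784.6 x + 66.8 y = 125080.78
203.6 x − 489.8 y = 53811.40
Solving the 2×2 system: x ≈ 163.0, y ≈ -42.1 km.

(163.0, -42.1)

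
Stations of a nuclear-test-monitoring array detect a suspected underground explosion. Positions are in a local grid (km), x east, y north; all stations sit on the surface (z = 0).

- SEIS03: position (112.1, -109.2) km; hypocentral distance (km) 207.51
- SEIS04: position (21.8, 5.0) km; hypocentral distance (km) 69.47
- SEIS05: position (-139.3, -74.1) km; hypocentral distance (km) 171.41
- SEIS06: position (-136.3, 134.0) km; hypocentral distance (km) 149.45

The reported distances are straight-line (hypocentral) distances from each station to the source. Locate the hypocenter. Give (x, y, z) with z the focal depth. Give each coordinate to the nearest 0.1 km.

Each station gives a sphere (x−x_i)² + (y−y_i)² + z² = d_i² (stations at z=0).
Subtracting the SEIS03 sphere from SEIS04 and SEIS05: z² cancels, leaving linear equations in x and y:
-180.6 x + 228.4 y = 14243.51
-502.8 x + 70.2 y = 14083.26
Solving: x ≈ -21.698, y ≈ 45.205 km (keep extra digits for the depth step; rounded: -21.7, 45.2).
Then from the SEIS03 sphere: z² = 207.51² − (x − 112.1)² − (y + 109.2)² with x = -21.698, y = 45.205, so z ≈ 36.299 ≈ 36.3 km.

(-21.7, 45.2, 36.3)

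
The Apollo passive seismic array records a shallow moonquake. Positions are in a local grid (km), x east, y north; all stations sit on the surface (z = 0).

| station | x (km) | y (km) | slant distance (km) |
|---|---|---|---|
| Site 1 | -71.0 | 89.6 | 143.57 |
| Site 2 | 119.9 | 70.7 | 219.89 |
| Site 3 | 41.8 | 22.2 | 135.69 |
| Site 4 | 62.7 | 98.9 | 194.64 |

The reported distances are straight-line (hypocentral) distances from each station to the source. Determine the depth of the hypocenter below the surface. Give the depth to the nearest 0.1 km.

Each station gives a sphere (x−x_i)² + (y−y_i)² + z² = d_i² (stations at z=0).
Subtracting the Site 1 sphere from Site 2 and Site 3: z² cancels, leaving linear equations in x and y:
381.8 x − 37.8 y = -21433.93
225.6 x − 134.8 y = -8628.51
Solving: x ≈ -59.693, y ≈ -35.891 km (keep extra digits for the depth step; rounded: -59.7, -35.9).
Then from the Site 1 sphere: z² = 143.57² − (x + 71.0)² − (y − 89.6)² with x = -59.693, y = -35.891, so z ≈ 68.822 ≈ 68.8 km.
Check against Site 4 (with the unrounded solution): distance 194.64 ≈ 194.64 km. ✓

68.8 km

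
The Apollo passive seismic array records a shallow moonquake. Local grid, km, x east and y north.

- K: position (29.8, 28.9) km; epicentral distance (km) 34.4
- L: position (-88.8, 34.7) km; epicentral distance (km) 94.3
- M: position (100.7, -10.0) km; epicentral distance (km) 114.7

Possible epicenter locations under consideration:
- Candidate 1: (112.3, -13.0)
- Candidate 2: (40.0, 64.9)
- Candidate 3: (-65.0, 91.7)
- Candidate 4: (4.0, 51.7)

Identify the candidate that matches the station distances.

For each candidate, compare |candidate − station| to the reported distance:
Candidate 1: residuals K 58.1, L 112.4, M 102.7 → max 112.4 km
Candidate 2: residuals K 3.0, L 38.0, M 18.3 → max 38.0 km
Candidate 3: residuals K 79.3, L 32.5, M 79.7 → max 79.7 km
Candidate 4: residuals K 0.0, L 0.0, M 0.0 → max 0.0 km
Only Candidate 4 has all residuals ≈ 0.

Candidate 4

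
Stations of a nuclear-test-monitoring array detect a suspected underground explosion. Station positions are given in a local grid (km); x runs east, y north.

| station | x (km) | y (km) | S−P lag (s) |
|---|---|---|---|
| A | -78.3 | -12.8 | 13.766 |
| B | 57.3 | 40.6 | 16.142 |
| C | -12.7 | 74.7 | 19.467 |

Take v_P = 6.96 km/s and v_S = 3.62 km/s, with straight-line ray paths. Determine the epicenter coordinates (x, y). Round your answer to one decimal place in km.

(7.9, -70.7)

Distance from S−P lag: d = Δt · v_P v_S / (v_P − v_S) = Δt · (6.96·3.62)/(6.96−3.62) ≈ 7.5435·Δt.
So d_A = 103.84, d_B = 121.77, d_C = 146.85 km.
Circle about each station: (x + 78.3)² + (y + 12.8)² = 103.84²; (x − 57.3)² + (y − 40.6)² = 121.77²; (x + 12.7)² + (y − 74.7)² = 146.85².
Subtracting the A equation from the B and C equations removes the quadratic terms:
271.2 x + 106.8 y = -5408.27
131.2 x + 175.0 y = -11335.53
Solving the 2×2 system: x ≈ 7.9, y ≈ -70.7 km.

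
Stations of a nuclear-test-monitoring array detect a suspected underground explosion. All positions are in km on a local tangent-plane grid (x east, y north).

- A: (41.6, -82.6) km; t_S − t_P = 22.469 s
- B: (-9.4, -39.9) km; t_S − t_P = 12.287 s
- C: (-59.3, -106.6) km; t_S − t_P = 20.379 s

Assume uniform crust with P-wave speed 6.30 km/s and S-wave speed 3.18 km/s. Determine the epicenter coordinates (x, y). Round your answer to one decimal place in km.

Distance from S−P lag: d = Δt · v_P v_S / (v_P − v_S) = Δt · (6.30·3.18)/(6.30−3.18) ≈ 6.4212·Δt.
So d_A = 144.28, d_B = 78.90, d_C = 130.86 km.
Circle about each station: (x − 41.6)² + (y + 82.6)² = 144.28²; (x + 9.4)² + (y + 39.9)² = 78.90²; (x + 59.3)² + (y + 106.6)² = 130.86².
Subtracting pairs of circle equations eliminates x²+y² and gives linear equations (the radical axes):
-102.0 x + 85.4 y = 7718.56
-201.8 x − 48.0 y = 10019.11
Solving the 2×2 system: x ≈ -55.4, y ≈ 24.2 km.

x ≈ -55.4 km, y ≈ 24.2 km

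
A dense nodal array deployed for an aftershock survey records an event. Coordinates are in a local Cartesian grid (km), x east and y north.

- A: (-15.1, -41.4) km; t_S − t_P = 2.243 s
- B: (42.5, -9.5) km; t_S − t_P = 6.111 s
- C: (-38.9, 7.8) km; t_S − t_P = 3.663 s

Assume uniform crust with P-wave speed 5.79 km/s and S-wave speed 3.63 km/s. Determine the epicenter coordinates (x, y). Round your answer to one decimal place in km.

Distance from S−P lag: d = Δt · v_P v_S / (v_P − v_S) = Δt · (5.79·3.63)/(5.79−3.63) ≈ 9.7304·Δt.
So d_A = 21.83, d_B = 59.46, d_C = 35.64 km.
Circle about each station: (x + 15.1)² + (y + 41.4)² = 21.83²; (x − 42.5)² + (y + 9.5)² = 59.46²; (x + 38.9)² + (y − 7.8)² = 35.64².
Subtracting the A equation from the B and C equations removes the quadratic terms:
115.2 x + 63.8 y = -3104.41
-47.6 x + 98.4 y = -1161.58
Solving the 2×2 system: x ≈ -16.1, y ≈ -19.6 km.

-16.1 km east, -19.6 km north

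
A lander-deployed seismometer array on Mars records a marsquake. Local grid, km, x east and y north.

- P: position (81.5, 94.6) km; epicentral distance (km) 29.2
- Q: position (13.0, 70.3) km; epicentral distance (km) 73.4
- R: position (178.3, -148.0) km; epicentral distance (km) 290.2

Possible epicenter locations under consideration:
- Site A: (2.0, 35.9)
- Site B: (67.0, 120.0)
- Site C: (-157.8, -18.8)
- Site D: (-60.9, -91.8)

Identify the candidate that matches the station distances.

For each candidate, compare |candidate − station| to the reported distance:
Site A: residuals P 69.6, Q 37.3, R 35.4 → max 69.6 km
Site B: residuals P 0.0, Q 0.0, R 0.0 → max 0.0 km
Site C: residuals P 235.6, Q 119.2, R 69.9 → max 235.6 km
Site D: residuals P 205.4, Q 104.8, R 44.5 → max 205.4 km
Only Site B has all residuals ≈ 0.

Site B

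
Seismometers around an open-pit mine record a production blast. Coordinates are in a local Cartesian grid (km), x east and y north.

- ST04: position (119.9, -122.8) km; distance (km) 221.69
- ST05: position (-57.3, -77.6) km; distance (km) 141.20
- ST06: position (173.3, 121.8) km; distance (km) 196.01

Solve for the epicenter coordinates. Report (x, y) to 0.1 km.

Circle about each station: (x − 119.9)² + (y + 122.8)² = 221.69²; (x + 57.3)² + (y + 77.6)² = 141.20²; (x − 173.3)² + (y − 121.8)² = 196.01².
Subtracting the ST04 equation from the ST05 and ST06 equations removes the quadratic terms:
-354.4 x + 90.4 y = 9058.22
106.8 x + 489.2 y = 26138.82
Solving the 2×2 system: x ≈ -11.3, y ≈ 55.9 km.
Check against ST04 (with the unrounded x, y): √((x − 119.9)²+(y + 122.8)²) = 221.69 ≈ 221.69 km. ✓

(-11.3, 55.9)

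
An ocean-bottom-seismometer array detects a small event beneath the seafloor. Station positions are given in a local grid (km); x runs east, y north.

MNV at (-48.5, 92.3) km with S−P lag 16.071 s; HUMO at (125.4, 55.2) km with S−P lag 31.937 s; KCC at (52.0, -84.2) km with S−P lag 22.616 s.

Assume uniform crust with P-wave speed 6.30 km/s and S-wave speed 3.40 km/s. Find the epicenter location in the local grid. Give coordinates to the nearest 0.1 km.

x ≈ -99.9 km, y ≈ -14.7 km

Distance from S−P lag: d = Δt · v_P v_S / (v_P − v_S) = Δt · (6.30·3.40)/(6.30−3.40) ≈ 7.3862·Δt.
So d_MNV = 118.70, d_HUMO = 235.89, d_KCC = 167.05 km.
Circle about each station: (x + 48.5)² + (y − 92.3)² = 118.70²; (x − 125.4)² + (y − 55.2)² = 235.89²; (x − 52.0)² + (y + 84.2)² = 167.05².
Subtracting the MNV equation from the HUMO and KCC equations removes the quadratic terms:
347.8 x − 74.2 y = -33653.74
201.0 x − 353.0 y = -14893.91
Solving the 2×2 system: x ≈ -99.9, y ≈ -14.7 km.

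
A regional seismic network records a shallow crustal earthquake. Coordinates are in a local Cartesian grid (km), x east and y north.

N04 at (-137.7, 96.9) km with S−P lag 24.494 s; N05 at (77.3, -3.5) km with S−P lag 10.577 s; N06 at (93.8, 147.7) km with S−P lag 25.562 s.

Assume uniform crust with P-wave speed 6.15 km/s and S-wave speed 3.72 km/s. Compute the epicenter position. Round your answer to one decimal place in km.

x ≈ 11.9 km, y ≈ -78.6 km

Distance from S−P lag: d = Δt · v_P v_S / (v_P − v_S) = Δt · (6.15·3.72)/(6.15−3.72) ≈ 9.4148·Δt.
So d_N04 = 230.61, d_N05 = 99.58, d_N06 = 240.66 km.
Circle about each station: (x + 137.7)² + (y − 96.9)² = 230.61²; (x − 77.3)² + (y + 3.5)² = 99.58²; (x − 93.8)² + (y − 147.7)² = 240.66².
Subtracting the N04 equation from the N05 and N06 equations removes the quadratic terms:
430.0 x − 200.8 y = 20901.44
463.0 x + 101.6 y = -2473.43
Solving the 2×2 system: x ≈ 11.9, y ≈ -78.6 km.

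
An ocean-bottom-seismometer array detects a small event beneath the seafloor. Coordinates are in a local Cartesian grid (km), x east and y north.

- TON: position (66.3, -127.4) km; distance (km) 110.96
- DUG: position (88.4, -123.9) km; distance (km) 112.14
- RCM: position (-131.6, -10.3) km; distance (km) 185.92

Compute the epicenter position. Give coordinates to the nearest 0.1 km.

Circle about each station: (x − 66.3)² + (y + 127.4)² = 110.96²; (x − 88.4)² + (y + 123.9)² = 112.14²; (x + 131.6)² + (y + 10.3)² = 185.92².
Subtracting the TON equation from the DUG and RCM equations removes the quadratic terms:
44.2 x + 7.0 y = 2276.06
-395.8 x + 234.2 y = -25455.92
Solving the 2×2 system: x ≈ 54.2, y ≈ -17.1 km.

x ≈ 54.2 km, y ≈ -17.1 km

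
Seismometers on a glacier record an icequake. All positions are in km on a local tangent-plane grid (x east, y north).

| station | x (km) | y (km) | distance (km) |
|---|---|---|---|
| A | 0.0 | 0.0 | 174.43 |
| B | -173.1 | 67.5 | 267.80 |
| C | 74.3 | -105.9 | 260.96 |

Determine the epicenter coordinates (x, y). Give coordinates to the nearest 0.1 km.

Circle about each station: x² + y² = 174.43²; (x + 173.1)² + (y − 67.5)² = 267.80²; (x − 74.3)² + (y + 105.9)² = 260.96².
Subtracting the A equation from the B and C equations removes the quadratic terms:
-346.2 x + 135.0 y = -6771.16
148.6 x − 211.8 y = -20939.00
Solving the 2×2 system: x ≈ 80.0, y ≈ 155.0 km.

80.0 km east, 155.0 km north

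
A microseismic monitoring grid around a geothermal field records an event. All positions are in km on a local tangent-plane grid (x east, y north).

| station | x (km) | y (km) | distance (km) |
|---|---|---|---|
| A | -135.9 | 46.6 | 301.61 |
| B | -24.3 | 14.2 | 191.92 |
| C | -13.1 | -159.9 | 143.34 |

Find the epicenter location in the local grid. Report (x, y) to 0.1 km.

x ≈ 121.5 km, y ≈ -110.6 km

Circle about each station: (x + 135.9)² + (y − 46.6)² = 301.61²; (x + 24.3)² + (y − 14.2)² = 191.92²; (x + 13.1)² + (y + 159.9)² = 143.34².
Subtracting the A equation from the B and C equations removes the quadratic terms:
223.2 x − 64.8 y = 34287.07
245.6 x − 413.0 y = 75521.49
Solving the 2×2 system: x ≈ 121.5, y ≈ -110.6 km.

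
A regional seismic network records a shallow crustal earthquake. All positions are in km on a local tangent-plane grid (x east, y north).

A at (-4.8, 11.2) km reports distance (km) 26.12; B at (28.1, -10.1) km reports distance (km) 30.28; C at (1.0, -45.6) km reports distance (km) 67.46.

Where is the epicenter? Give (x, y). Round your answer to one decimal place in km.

Circle about each station: (x + 4.8)² + (y − 11.2)² = 26.12²; (x − 28.1)² + (y + 10.1)² = 30.28²; (x − 1.0)² + (y + 45.6)² = 67.46².
Subtracting the A equation from the B and C equations removes the quadratic terms:
65.8 x − 42.6 y = 508.52
11.6 x − 113.6 y = -1936.72
Solving the 2×2 system: x ≈ 20.1, y ≈ 19.1 km.

x ≈ 20.1 km, y ≈ 19.1 km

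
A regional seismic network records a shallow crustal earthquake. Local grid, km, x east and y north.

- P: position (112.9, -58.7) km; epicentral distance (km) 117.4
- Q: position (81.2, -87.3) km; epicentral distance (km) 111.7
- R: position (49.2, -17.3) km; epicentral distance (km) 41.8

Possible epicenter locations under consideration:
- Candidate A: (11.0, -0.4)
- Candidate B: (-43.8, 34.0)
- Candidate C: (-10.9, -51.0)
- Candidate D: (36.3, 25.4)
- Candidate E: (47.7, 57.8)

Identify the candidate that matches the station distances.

For each candidate, compare |candidate − station| to the reported distance:
Candidate A: residuals P 0.0, Q 0.0, R 0.0 → max 0.0 km
Candidate B: residuals P 64.7, Q 62.5, R 64.4 → max 64.7 km
Candidate C: residuals P 6.6, Q 12.7, R 27.1 → max 27.1 km
Candidate D: residuals P 3.6, Q 9.6, R 2.8 → max 9.6 km
Candidate E: residuals P 16.1, Q 37.2, R 33.3 → max 37.2 km
Only Candidate A has all residuals ≈ 0.

Candidate A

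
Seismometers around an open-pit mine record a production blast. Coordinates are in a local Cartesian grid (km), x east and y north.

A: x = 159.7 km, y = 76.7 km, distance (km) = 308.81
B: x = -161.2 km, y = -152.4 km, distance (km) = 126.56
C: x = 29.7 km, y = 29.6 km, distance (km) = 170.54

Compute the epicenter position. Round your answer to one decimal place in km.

x ≈ -130.2 km, y ≈ -29.7 km

Circle about each station: (x − 159.7)² + (y − 76.7)² = 308.81²; (x + 161.2)² + (y + 152.4)² = 126.56²; (x − 29.7)² + (y − 29.6)² = 170.54².
Subtracting pairs of circle equations eliminates x²+y² and gives linear equations (the radical axes):
-641.8 x − 458.2 y = 97170.40
-260.0 x − 94.2 y = 36650.99
Solving the 2×2 system: x ≈ -130.2, y ≈ -29.7 km.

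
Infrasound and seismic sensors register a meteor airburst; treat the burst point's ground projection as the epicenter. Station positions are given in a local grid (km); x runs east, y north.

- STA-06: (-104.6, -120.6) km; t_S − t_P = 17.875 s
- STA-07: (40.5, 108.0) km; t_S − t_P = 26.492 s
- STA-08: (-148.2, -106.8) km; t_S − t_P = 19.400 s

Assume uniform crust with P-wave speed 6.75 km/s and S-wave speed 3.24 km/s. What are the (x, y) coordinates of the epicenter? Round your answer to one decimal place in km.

-69.8 km east, -14.8 km north

Distance from S−P lag: d = Δt · v_P v_S / (v_P − v_S) = Δt · (6.75·3.24)/(6.75−3.24) ≈ 6.2308·Δt.
So d_STA-06 = 111.38, d_STA-07 = 165.07, d_STA-08 = 120.88 km.
Circle about each station: (x + 104.6)² + (y + 120.6)² = 111.38²; (x − 40.5)² + (y − 108.0)² = 165.07²; (x + 148.2)² + (y + 106.8)² = 120.88².
Subtracting the STA-06 equation from the STA-07 and STA-08 equations removes the quadratic terms:
290.2 x + 457.2 y = -27023.87
-87.2 x + 27.6 y = 5677.49
Solving the 2×2 system: x ≈ -69.8, y ≈ -14.8 km.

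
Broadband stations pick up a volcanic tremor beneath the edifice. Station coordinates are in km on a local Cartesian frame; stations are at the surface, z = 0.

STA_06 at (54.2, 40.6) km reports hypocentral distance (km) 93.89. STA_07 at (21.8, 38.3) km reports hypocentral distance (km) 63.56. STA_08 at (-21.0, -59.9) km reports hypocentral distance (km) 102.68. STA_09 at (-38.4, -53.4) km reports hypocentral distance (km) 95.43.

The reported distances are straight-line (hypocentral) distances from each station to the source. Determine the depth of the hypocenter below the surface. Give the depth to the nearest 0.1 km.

depth ≈ 27.3 km

Each station gives a sphere (x−x_i)² + (y−y_i)² + z² = d_i² (stations at z=0).
Subtracting the STA_06 sphere from STA_07 and STA_08: z² cancels, leaving linear equations in x and y:
-64.8 x − 4.6 y = 2131.59
-150.4 x − 201.0 y = -2284.84
Solving: x ≈ -35.592, y ≈ 38.000 km (keep extra digits for the depth step; rounded: -35.6, 38.0).
Then from the STA_06 sphere: z² = 93.89² − (x − 54.2)² − (y − 40.6)² with x = -35.592, y = 38.000, so z ≈ 27.312 ≈ 27.3 km.
Check against STA_09 (with the unrounded solution): distance 95.43 ≈ 95.43 km. ✓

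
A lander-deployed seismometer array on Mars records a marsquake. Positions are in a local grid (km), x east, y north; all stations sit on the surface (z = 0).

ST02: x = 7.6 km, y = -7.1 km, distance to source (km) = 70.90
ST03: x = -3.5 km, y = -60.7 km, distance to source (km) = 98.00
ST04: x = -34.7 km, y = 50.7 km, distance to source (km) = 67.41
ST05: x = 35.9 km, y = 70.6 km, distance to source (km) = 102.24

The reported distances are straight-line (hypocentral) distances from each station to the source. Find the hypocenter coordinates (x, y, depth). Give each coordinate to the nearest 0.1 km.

x ≈ -28.4 km, y ≈ 15.1 km, depth ≈ 56.9 km

Each station gives a sphere (x−x_i)² + (y−y_i)² + z² = d_i² (stations at z=0).
Subtracting the ST02 sphere from ST03 and ST04: z² cancels, leaving linear equations in x and y:
-22.2 x − 107.2 y = -988.62
-84.6 x + 115.6 y = 4149.11
Solving: x ≈ -28.405, y ≈ 15.105 km (keep extra digits for the depth step; rounded: -28.4, 15.1).
Then from the ST02 sphere: z² = 70.90² − (x − 7.6)² − (y + 7.1)² with x = -28.405, y = 15.105, so z ≈ 56.898 ≈ 56.9 km.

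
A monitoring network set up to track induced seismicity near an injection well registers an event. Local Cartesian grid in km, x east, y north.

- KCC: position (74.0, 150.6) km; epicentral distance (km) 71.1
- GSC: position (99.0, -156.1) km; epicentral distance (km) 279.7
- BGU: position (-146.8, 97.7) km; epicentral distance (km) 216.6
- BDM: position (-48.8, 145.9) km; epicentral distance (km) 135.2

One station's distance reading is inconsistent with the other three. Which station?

GSC

Solve using three stations at a time. Using KCC, BGU, BDM (subtract circle equations pairwise → linear system) gives (x, y) ≈ (69.1, 79.6).
Distances from that point to each station vs reported:
  KCC: calculated 71.2 vs reported 71.1 → residual 0.1 km
  GSC: calculated 237.6 vs reported 279.7 → residual 42.1 km
  BGU: calculated 216.6 vs reported 216.6 → residual 0.0 km
  BDM: calculated 135.2 vs reported 135.2 → residual 0.0 km
KCC, BGU, BDM are mutually consistent (residuals ≈ 0); GSC is off by 42.1 km.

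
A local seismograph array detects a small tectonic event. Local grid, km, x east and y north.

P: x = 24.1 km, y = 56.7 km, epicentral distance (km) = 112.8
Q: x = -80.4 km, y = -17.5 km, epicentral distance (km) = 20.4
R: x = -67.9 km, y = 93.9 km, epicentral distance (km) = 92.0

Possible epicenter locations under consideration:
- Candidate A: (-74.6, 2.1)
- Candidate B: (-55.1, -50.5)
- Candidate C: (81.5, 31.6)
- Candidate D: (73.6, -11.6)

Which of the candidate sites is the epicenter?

Candidate A

For each candidate, compare |candidate − station| to the reported distance:
Candidate A: residuals P 0.0, Q 0.0, R 0.0 → max 0.0 km
Candidate B: residuals P 20.5, Q 21.2, R 53.0 → max 53.0 km
Candidate C: residuals P 50.2, Q 148.8, R 69.9 → max 148.8 km
Candidate D: residuals P 28.4, Q 133.7, R 84.5 → max 133.7 km
Only Candidate A has all residuals ≈ 0.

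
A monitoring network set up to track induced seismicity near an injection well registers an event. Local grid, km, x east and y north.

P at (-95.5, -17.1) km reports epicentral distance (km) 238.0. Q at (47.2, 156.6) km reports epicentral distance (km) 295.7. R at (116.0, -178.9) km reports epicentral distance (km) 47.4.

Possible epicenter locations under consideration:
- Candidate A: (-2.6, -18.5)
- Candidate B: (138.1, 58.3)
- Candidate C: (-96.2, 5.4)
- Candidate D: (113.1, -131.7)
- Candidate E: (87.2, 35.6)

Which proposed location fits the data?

For each candidate, compare |candidate − station| to the reported distance:
Candidate A: residuals P 145.1, Q 113.7, R 152.1 → max 152.1 km
Candidate B: residuals P 7.5, Q 161.8, R 190.8 → max 190.8 km
Candidate C: residuals P 215.5, Q 87.3, R 233.7 → max 233.7 km
Candidate D: residuals P 0.0, Q 0.0, R 0.1 → max 0.1 km
Candidate E: residuals P 47.9, Q 168.3, R 169.0 → max 169.0 km
Only Candidate D has all residuals ≈ 0.

Candidate D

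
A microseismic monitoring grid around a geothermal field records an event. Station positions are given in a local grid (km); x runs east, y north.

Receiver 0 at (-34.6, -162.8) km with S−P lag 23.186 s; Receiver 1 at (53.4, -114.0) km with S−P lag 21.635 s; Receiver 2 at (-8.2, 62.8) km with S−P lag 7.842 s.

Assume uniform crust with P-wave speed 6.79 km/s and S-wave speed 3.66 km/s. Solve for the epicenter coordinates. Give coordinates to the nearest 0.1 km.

(-53.7, 20.3)

Distance from S−P lag: d = Δt · v_P v_S / (v_P − v_S) = Δt · (6.79·3.66)/(6.79−3.66) ≈ 7.9397·Δt.
So d_Receiver 0 = 184.09, d_Receiver 1 = 171.78, d_Receiver 2 = 62.26 km.
Circle about each station: (x + 34.6)² + (y + 162.8)² = 184.09²; (x − 53.4)² + (y + 114.0)² = 171.78²; (x + 8.2)² + (y − 62.8)² = 62.26².
Subtracting pairs of circle equations eliminates x²+y² and gives linear equations (the radical axes):
176.0 x + 97.6 y = -7472.68
52.8 x + 451.2 y = 6322.90
Solving the 2×2 system: x ≈ -53.7, y ≈ 20.3 km.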